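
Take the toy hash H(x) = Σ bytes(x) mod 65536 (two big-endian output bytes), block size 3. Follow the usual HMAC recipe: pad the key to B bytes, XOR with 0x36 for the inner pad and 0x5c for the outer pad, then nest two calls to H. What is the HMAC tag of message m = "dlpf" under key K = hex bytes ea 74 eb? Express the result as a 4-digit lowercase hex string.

Key hex bytes ea 74 eb is exactly B = 3 bytes: K' = ea 74 eb.
K' ⊕ ipad = dc 42 dd.  K' ⊕ opad = b6 28 b7.
Inner input = (K'⊕ipad) ∥ m = dc 42 dd ∥ 64 6c 70 66.
Inner hash: sum = 220+66+221+100+108+112+102 = 929 → 03 a1.
Outer input = (K'⊕opad) ∥ inner = b6 28 b7 ∥ 03 a1.
Outer hash (tag): sum = 182+40+183+3+161 = 569 → 02 39.

0239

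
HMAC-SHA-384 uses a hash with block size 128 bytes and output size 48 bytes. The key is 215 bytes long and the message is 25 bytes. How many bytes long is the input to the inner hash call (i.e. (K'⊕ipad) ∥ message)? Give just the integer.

Key is 215 > 128 bytes, so it is hashed to 48 bytes then zero-padded to 128: |K'| = 128.
Inner input = (K'⊕ipad) ∥ m → 128 + 25 = 153 bytes.

153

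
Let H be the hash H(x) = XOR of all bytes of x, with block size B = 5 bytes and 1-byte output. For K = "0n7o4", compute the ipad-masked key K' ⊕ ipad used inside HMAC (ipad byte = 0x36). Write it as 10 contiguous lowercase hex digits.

0658015902

Key "0n7o4" = 30 6e 37 6f 34 is exactly B = 5 bytes: K' = 30 6e 37 6f 34.
XOR each byte with 0x36: 30⊕36=06, 6e⊕36=58, 37⊕36=01, 6f⊕36=59, 34⊕36=02.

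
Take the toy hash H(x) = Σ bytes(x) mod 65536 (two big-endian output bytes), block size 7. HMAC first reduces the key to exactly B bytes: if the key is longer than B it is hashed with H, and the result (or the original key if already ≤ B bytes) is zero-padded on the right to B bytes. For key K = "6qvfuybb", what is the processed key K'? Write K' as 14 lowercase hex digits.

03350000000000

|K| = 8 > B = 7, so first hash the key.
H(K): sum = 54+113+118+102+117+121+98+98 = 821 → 03 35.
Zero-pad H(K) = 03 35 to 7 bytes: K' = 03 35 00 00 00 00 00.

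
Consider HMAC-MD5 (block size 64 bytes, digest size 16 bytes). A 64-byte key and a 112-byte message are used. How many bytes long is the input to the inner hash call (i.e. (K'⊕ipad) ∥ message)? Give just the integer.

176

Key is 64 ≤ 64 bytes, zero-padded: |K'| = 64.
Inner input = (K'⊕ipad) ∥ m → 64 + 112 = 176 bytes.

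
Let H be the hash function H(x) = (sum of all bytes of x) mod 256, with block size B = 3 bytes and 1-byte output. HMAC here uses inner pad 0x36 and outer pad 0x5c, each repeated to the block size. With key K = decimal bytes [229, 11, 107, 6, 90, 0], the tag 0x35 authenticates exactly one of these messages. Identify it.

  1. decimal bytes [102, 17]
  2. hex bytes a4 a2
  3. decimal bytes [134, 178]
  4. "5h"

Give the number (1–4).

4

Key decimal bytes [229, 11, 107, 6, 90, 0] = e5 0b 6b 06 5a 00 is 6 bytes > B = 3, so hash it first: H(key) = bb, then zero-pad to 3 bytes: K' = bb 00 00.
K' ⊕ ipad = 8d 36 36; K' ⊕ opad = e7 5c 5c.
m1: inner = H(8d 36 36 66 11) = 70; tag = H(e7 5c 5c 70) = 0f
m2: inner = H(8d 36 36 a4 a2) = 3f; tag = H(e7 5c 5c 3f) = de
m3: inner = H(8d 36 36 86 b2) = 31; tag = H(e7 5c 5c 31) = d0
m4: inner = H(8d 36 36 35 68) = 96; tag = H(e7 5c 5c 96) = 35 ← matches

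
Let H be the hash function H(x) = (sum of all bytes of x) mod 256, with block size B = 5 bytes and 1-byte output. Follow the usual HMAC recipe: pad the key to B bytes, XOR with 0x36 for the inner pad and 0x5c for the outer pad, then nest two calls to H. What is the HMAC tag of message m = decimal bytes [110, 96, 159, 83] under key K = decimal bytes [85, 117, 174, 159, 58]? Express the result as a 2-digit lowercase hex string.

00

Key decimal bytes [85, 117, 174, 159, 58] = 55 75 ae 9f 3a is exactly B = 5 bytes: K' = 55 75 ae 9f 3a.
K' ⊕ ipad = 63 43 98 a9 0c.  K' ⊕ opad = 09 29 f2 c3 66.
Inner input = (K'⊕ipad) ∥ m = 63 43 98 a9 0c ∥ 6e 60 9f 53.
Inner hash: sum = 99+67+152+169+12+110+96+159+83 = 947; mod 256 = 179 → b3.
Outer input = (K'⊕opad) ∥ inner = 09 29 f2 c3 66 ∥ b3.
Outer hash (tag): sum = 9+41+242+195+102+179 = 768; mod 256 = 0 → 00.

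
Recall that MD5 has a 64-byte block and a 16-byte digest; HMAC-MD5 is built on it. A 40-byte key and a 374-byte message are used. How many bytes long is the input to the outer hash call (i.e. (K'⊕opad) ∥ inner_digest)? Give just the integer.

80

Key is 40 ≤ 64 bytes, zero-padded: |K'| = 64.
Outer input = (K'⊕opad) ∥ H(inner) → 64 + 16 = 80 bytes.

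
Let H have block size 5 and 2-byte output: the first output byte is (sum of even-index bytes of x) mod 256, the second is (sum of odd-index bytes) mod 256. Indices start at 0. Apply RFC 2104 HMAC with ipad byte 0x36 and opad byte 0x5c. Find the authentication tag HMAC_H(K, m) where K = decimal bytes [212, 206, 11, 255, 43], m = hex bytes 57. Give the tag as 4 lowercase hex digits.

6e71

Key decimal bytes [212, 206, 11, 255, 43] = d4 ce 0b ff 2b is exactly B = 5 bytes: K' = d4 ce 0b ff 2b.
K' ⊕ ipad = e2 f8 3d c9 1d.  K' ⊕ opad = 88 92 57 a3 77.
Inner input = (K'⊕ipad) ∥ m = e2 f8 3d c9 1d ∥ 57.
Inner hash: even-index sum = 316 mod 256 = 60; odd-index sum = 536 mod 256 = 24 → 3c 18.
Outer input = (K'⊕opad) ∥ inner = 88 92 57 a3 77 ∥ 3c 18.
Outer hash (tag): even-index sum = 366 mod 256 = 110; odd-index sum = 369 mod 256 = 113 → 6e 71.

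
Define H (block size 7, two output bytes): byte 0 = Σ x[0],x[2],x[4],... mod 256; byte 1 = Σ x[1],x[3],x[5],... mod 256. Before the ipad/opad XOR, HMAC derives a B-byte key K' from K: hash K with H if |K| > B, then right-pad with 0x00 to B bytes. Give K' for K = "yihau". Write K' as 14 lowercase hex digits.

Key "yihau" = 79 69 68 61 75 is 5 bytes ≤ B = 7; zero-pad to 7 bytes: K' = 79 69 68 61 75 00 00.

79696861750000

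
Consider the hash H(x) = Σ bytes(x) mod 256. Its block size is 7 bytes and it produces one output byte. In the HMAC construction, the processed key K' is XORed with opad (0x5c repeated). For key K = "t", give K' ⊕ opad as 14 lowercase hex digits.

Key "t" = 74 is 1 byte ≤ B = 7; zero-pad to 7 bytes: K' = 74 00 00 00 00 00 00.
XOR each byte with 0x5c: 74⊕5c=28, 00⊕5c=5c, 00⊕5c=5c, 00⊕5c=5c, 00⊕5c=5c, 00⊕5c=5c, 00⊕5c=5c.

285c5c5c5c5c5c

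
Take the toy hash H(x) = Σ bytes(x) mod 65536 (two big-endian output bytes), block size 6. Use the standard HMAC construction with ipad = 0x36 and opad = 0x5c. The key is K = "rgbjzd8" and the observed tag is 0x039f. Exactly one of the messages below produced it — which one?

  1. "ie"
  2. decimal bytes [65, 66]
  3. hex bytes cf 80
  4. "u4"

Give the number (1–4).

3

Key "rgbjzd8" = 72 67 62 6a 7a 64 38 is 7 bytes > B = 6, so hash it first: H(key) = 02 bb, then zero-pad to 6 bytes: K' = 02 bb 00 00 00 00.
K' ⊕ ipad = 34 8d 36 36 36 36; K' ⊕ opad = 5e e7 5c 5c 5c 5c.
m1: inner = H(34 8d 36 36 36 36 69 65) = 02 67; tag = H(5e e7 5c 5c 5c 5c 02 67) = 031e
m2: inner = H(34 8d 36 36 36 36 41 42) = 02 1c; tag = H(5e e7 5c 5c 5c 5c 02 1c) = 02d3
m3: inner = H(34 8d 36 36 36 36 cf 80) = 02 e8; tag = H(5e e7 5c 5c 5c 5c 02 e8) = 039f ← matches
m4: inner = H(34 8d 36 36 36 36 75 34) = 02 42; tag = H(5e e7 5c 5c 5c 5c 02 42) = 02f9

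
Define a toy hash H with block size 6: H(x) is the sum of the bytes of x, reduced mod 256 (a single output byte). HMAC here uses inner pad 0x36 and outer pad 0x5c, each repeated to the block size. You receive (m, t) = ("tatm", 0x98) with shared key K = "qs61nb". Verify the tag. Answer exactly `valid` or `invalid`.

Key "qs61nb" = 71 73 36 31 6e 62 is exactly B = 6 bytes: K' = 71 73 36 31 6e 62.
K' ⊕ ipad = 47 45 00 07 58 54; K' ⊕ opad = 2d 2f 6a 6d 32 3e.
Inner hash: sum = 71+69+0+7+88+84+116+97+116+109 = 757; mod 256 = 245 → f5.
Outer hash (recomputed tag): sum = 45+47+106+109+50+62+245 = 664; mod 256 = 152 → 98.
Recomputed tag = 98; claimed = 98 → match.

valid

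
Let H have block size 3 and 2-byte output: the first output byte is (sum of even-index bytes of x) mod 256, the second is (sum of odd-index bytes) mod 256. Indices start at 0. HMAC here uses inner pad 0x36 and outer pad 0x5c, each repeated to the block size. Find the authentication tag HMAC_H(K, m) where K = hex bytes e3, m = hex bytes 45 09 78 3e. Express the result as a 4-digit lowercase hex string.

Key hex bytes e3 is 1 byte ≤ B = 3; zero-pad to 3 bytes: K' = e3 00 00.
K' ⊕ ipad = d5 36 36.  K' ⊕ opad = bf 5c 5c.
Inner input = (K'⊕ipad) ∥ m = d5 36 36 ∥ 45 09 78 3e.
Inner hash: even-index sum = 338 mod 256 = 82; odd-index sum = 243 mod 256 = 243 → 52 f3.
Outer input = (K'⊕opad) ∥ inner = bf 5c 5c ∥ 52 f3.
Outer hash (tag): even-index sum = 526 mod 256 = 14; odd-index sum = 174 mod 256 = 174 → 0e ae.

0eae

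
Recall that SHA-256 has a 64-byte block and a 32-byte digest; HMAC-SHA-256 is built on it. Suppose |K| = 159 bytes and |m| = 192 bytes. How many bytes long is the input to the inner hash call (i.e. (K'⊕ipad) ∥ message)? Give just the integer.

Key is 159 > 64 bytes, so it is hashed to 32 bytes then zero-padded to 64: |K'| = 64.
Inner input = (K'⊕ipad) ∥ m → 64 + 192 = 256 bytes.

256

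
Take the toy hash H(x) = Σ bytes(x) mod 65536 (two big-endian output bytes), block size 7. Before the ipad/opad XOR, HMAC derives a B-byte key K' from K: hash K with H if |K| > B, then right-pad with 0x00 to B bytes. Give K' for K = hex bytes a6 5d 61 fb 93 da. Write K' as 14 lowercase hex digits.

Key hex bytes a6 5d 61 fb 93 da is 6 bytes ≤ B = 7; zero-pad to 7 bytes: K' = a6 5d 61 fb 93 da 00.

a65d61fb93da00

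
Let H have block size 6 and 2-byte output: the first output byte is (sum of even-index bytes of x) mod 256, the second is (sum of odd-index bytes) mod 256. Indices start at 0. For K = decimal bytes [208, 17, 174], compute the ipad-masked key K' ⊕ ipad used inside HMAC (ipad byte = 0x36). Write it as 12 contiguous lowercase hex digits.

e62798363636

Key decimal bytes [208, 17, 174] = d0 11 ae is 3 bytes ≤ B = 6; zero-pad to 6 bytes: K' = d0 11 ae 00 00 00.
XOR each byte with 0x36: d0⊕36=e6, 11⊕36=27, ae⊕36=98, 00⊕36=36, 00⊕36=36, 00⊕36=36.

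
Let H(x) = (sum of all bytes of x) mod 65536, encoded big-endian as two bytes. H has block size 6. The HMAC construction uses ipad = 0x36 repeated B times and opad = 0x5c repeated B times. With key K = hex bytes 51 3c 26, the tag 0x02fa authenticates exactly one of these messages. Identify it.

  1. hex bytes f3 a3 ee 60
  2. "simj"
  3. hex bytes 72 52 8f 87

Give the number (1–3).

Key hex bytes 51 3c 26 is 3 bytes ≤ B = 6; zero-pad to 6 bytes: K' = 51 3c 26 00 00 00.
K' ⊕ ipad = 67 0a 10 36 36 36; K' ⊕ opad = 0d 60 7a 5c 5c 5c.
m1: inner = H(67 0a 10 36 36 36 f3 a3 ee 60) = 04 07; tag = H(0d 60 7a 5c 5c 5c 04 07) = 0206
m2: inner = H(67 0a 10 36 36 36 73 69 6d 6a) = 02 d6; tag = H(0d 60 7a 5c 5c 5c 02 d6) = 02d3
m3: inner = H(67 0a 10 36 36 36 72 52 8f 87) = 02 fd; tag = H(0d 60 7a 5c 5c 5c 02 fd) = 02fa ← matches

3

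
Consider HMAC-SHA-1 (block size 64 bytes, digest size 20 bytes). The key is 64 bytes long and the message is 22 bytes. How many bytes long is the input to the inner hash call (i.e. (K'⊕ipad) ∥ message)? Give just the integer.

Key is 64 ≤ 64 bytes, zero-padded: |K'| = 64.
Inner input = (K'⊕ipad) ∥ m → 64 + 22 = 86 bytes.

86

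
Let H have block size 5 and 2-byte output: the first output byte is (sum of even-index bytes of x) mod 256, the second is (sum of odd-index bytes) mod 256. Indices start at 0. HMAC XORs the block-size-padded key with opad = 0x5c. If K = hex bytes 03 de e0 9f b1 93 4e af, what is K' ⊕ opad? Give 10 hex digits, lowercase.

Key hex bytes 03 de e0 9f b1 93 4e af is 8 bytes > B = 5, so hash it first: H(key) = e2 bf, then zero-pad to 5 bytes: K' = e2 bf 00 00 00.
XOR each byte with 0x5c: e2⊕5c=be, bf⊕5c=e3, 00⊕5c=5c, 00⊕5c=5c, 00⊕5c=5c.

bee35c5c5c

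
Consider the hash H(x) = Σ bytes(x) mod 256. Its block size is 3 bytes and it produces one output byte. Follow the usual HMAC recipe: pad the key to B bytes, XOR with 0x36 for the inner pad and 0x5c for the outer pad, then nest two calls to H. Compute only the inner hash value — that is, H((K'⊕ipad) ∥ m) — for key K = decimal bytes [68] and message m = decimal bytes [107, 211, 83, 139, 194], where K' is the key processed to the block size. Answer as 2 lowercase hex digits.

bc

Key decimal bytes [68] = 44 is 1 byte ≤ B = 3; zero-pad to 3 bytes: K' = 44 00 00.
K' ⊕ ipad = 72 36 36.
Inner input = 72 36 36 ∥ 6b d3 53 8b c2.
Inner hash: sum = 114+54+54+107+211+83+139+194 = 956; mod 256 = 188 → bc.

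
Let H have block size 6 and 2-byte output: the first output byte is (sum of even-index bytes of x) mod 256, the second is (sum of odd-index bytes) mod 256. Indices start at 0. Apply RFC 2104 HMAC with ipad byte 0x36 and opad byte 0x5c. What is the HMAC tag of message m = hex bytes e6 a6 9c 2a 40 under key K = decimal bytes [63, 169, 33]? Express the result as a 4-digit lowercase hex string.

Key decimal bytes [63, 169, 33] = 3f a9 21 is 3 bytes ≤ B = 6; zero-pad to 6 bytes: K' = 3f a9 21 00 00 00.
K' ⊕ ipad = 09 9f 17 36 36 36.  K' ⊕ opad = 63 f5 7d 5c 5c 5c.
Inner input = (K'⊕ipad) ∥ m = 09 9f 17 36 36 36 ∥ e6 a6 9c 2a 40.
Inner hash: even-index sum = 536 mod 256 = 24; odd-index sum = 475 mod 256 = 219 → 18 db.
Outer input = (K'⊕opad) ∥ inner = 63 f5 7d 5c 5c 5c ∥ 18 db.
Outer hash (tag): even-index sum = 340 mod 256 = 84; odd-index sum = 648 mod 256 = 136 → 54 88.

5488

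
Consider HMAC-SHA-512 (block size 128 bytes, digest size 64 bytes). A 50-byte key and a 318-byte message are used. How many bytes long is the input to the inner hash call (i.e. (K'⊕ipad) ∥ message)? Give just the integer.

Key is 50 ≤ 128 bytes, zero-padded: |K'| = 128.
Inner input = (K'⊕ipad) ∥ m → 128 + 318 = 446 bytes.

446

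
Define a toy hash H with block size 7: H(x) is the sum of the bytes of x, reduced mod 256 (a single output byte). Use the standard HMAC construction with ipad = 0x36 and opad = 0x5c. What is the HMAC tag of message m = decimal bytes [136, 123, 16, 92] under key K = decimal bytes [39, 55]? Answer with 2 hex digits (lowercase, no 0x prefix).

41

Key decimal bytes [39, 55] = 27 37 is 2 bytes ≤ B = 7; zero-pad to 7 bytes: K' = 27 37 00 00 00 00 00.
K' ⊕ ipad = 11 01 36 36 36 36 36.  K' ⊕ opad = 7b 6b 5c 5c 5c 5c 5c.
Inner input = (K'⊕ipad) ∥ m = 11 01 36 36 36 36 36 ∥ 88 7b 10 5c.
Inner hash: sum = 17+1+54+54+54+54+54+136+123+16+92 = 655; mod 256 = 143 → 8f.
Outer input = (K'⊕opad) ∥ inner = 7b 6b 5c 5c 5c 5c 5c ∥ 8f.
Outer hash (tag): sum = 123+107+92+92+92+92+92+143 = 833; mod 256 = 65 → 41.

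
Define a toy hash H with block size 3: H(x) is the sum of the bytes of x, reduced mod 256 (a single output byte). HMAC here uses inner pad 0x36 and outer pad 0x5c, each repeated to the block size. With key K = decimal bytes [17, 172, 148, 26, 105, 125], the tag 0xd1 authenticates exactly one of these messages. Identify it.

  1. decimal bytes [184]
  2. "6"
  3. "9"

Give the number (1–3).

3

Key decimal bytes [17, 172, 148, 26, 105, 125] = 11 ac 94 1a 69 7d is 6 bytes > B = 3, so hash it first: H(key) = 51, then zero-pad to 3 bytes: K' = 51 00 00.
K' ⊕ ipad = 67 36 36; K' ⊕ opad = 0d 5c 5c.
m1: inner = H(67 36 36 b8) = 8b; tag = H(0d 5c 5c 8b) = 50
m2: inner = H(67 36 36 36) = 09; tag = H(0d 5c 5c 09) = ce
m3: inner = H(67 36 36 39) = 0c; tag = H(0d 5c 5c 0c) = d1 ← matches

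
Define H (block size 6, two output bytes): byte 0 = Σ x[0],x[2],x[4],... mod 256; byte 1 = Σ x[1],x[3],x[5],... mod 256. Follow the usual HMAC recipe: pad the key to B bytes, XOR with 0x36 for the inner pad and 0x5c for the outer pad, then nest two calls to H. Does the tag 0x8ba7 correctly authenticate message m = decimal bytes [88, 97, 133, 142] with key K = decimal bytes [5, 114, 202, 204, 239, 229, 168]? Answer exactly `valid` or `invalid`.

Key decimal bytes [5, 114, 202, 204, 239, 229, 168] = 05 72 ca cc ef e5 a8 is 7 bytes > B = 6, so hash it first: H(key) = 66 23, then zero-pad to 6 bytes: K' = 66 23 00 00 00 00.
K' ⊕ ipad = 50 15 36 36 36 36; K' ⊕ opad = 3a 7f 5c 5c 5c 5c.
Inner hash: even-index sum = 409 mod 256 = 153; odd-index sum = 368 mod 256 = 112 → 99 70.
Outer hash (recomputed tag): even-index sum = 395 mod 256 = 139; odd-index sum = 423 mod 256 = 167 → 8b a7.
Recomputed tag = 8ba7; claimed = 8ba7 → match.

valid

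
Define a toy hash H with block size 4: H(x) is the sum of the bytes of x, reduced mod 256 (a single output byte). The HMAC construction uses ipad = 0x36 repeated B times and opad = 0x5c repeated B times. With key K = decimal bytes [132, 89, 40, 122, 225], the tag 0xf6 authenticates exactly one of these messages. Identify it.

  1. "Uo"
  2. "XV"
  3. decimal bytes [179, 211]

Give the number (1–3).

Key decimal bytes [132, 89, 40, 122, 225] = 84 59 28 7a e1 is 5 bytes > B = 4, so hash it first: H(key) = 60, then zero-pad to 4 bytes: K' = 60 00 00 00.
K' ⊕ ipad = 56 36 36 36; K' ⊕ opad = 3c 5c 5c 5c.
m1: inner = H(56 36 36 36 55 6f) = bc; tag = H(3c 5c 5c 5c bc) = 0c
m2: inner = H(56 36 36 36 58 56) = a6; tag = H(3c 5c 5c 5c a6) = f6 ← matches
m3: inner = H(56 36 36 36 b3 d3) = 7e; tag = H(3c 5c 5c 5c 7e) = ce

2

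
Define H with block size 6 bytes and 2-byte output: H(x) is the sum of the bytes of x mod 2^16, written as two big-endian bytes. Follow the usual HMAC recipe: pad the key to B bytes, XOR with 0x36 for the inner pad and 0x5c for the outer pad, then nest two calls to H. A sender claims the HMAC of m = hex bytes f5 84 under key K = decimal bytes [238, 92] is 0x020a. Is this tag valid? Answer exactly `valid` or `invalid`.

invalid

Key decimal bytes [238, 92] = ee 5c is 2 bytes ≤ B = 6; zero-pad to 6 bytes: K' = ee 5c 00 00 00 00.
K' ⊕ ipad = d8 6a 36 36 36 36; K' ⊕ opad = b2 00 5c 5c 5c 5c.
Inner hash: sum = 216+106+54+54+54+54+245+132 = 915 → 03 93.
Outer hash (recomputed tag): sum = 178+0+92+92+92+92+3+147 = 696 → 02 b8.
Recomputed tag = 02b8; claimed = 020a → mismatch.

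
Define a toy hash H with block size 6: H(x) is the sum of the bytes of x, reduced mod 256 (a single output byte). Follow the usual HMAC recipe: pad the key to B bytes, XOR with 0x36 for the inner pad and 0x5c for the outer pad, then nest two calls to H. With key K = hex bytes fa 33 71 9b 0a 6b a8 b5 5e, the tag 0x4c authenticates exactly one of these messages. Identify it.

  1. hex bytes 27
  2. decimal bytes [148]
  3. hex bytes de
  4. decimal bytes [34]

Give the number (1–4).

3

Key hex bytes fa 33 71 9b 0a 6b a8 b5 5e is 9 bytes > B = 6, so hash it first: H(key) = 69, then zero-pad to 6 bytes: K' = 69 00 00 00 00 00.
K' ⊕ ipad = 5f 36 36 36 36 36; K' ⊕ opad = 35 5c 5c 5c 5c 5c.
m1: inner = H(5f 36 36 36 36 36 27) = 94; tag = H(35 5c 5c 5c 5c 5c 94) = 95
m2: inner = H(5f 36 36 36 36 36 94) = 01; tag = H(35 5c 5c 5c 5c 5c 01) = 02
m3: inner = H(5f 36 36 36 36 36 de) = 4b; tag = H(35 5c 5c 5c 5c 5c 4b) = 4c ← matches
m4: inner = H(5f 36 36 36 36 36 22) = 8f; tag = H(35 5c 5c 5c 5c 5c 8f) = 90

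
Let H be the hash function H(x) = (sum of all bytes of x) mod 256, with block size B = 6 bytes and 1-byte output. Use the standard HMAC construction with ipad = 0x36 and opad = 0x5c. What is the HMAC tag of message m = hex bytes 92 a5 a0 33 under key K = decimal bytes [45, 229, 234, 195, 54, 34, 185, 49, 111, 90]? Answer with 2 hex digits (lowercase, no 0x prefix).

Key decimal bytes [45, 229, 234, 195, 54, 34, 185, 49, 111, 90] = 2d e5 ea c3 36 22 b9 31 6f 5a is 10 bytes > B = 6, so hash it first: H(key) = ca, then zero-pad to 6 bytes: K' = ca 00 00 00 00 00.
K' ⊕ ipad = fc 36 36 36 36 36.  K' ⊕ opad = 96 5c 5c 5c 5c 5c.
Inner input = (K'⊕ipad) ∥ m = fc 36 36 36 36 36 ∥ 92 a5 a0 33.
Inner hash: sum = 252+54+54+54+54+54+146+165+160+51 = 1044; mod 256 = 20 → 14.
Outer input = (K'⊕opad) ∥ inner = 96 5c 5c 5c 5c 5c ∥ 14.
Outer hash (tag): sum = 150+92+92+92+92+92+20 = 630; mod 256 = 118 → 76.

76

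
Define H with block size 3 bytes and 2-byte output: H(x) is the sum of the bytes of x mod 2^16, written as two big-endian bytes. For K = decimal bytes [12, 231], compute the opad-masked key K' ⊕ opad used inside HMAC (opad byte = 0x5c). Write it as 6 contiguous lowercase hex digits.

50bb5c

Key decimal bytes [12, 231] = 0c e7 is 2 bytes ≤ B = 3; zero-pad to 3 bytes: K' = 0c e7 00.
XOR each byte with 0x5c: 0c⊕5c=50, e7⊕5c=bb, 00⊕5c=5c.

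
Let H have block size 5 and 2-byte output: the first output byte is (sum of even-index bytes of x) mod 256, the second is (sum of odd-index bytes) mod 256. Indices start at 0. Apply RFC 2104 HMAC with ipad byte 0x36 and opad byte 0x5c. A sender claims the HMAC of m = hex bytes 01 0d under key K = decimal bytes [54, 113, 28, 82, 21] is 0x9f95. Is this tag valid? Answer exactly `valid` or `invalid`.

Key decimal bytes [54, 113, 28, 82, 21] = 36 71 1c 52 15 is exactly B = 5 bytes: K' = 36 71 1c 52 15.
K' ⊕ ipad = 00 47 2a 64 23; K' ⊕ opad = 6a 2d 40 0e 49.
Inner hash: even-index sum = 90 mod 256 = 90; odd-index sum = 172 mod 256 = 172 → 5a ac.
Outer hash (recomputed tag): even-index sum = 415 mod 256 = 159; odd-index sum = 149 mod 256 = 149 → 9f 95.
Recomputed tag = 9f95; claimed = 9f95 → match.

valid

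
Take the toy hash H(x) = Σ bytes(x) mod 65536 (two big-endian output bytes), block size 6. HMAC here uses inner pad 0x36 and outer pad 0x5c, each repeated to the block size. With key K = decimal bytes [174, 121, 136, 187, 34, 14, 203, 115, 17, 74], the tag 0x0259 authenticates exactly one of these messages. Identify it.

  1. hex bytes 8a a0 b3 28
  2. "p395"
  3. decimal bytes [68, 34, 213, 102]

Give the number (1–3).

Key decimal bytes [174, 121, 136, 187, 34, 14, 203, 115, 17, 74] = ae 79 88 bb 22 0e cb 73 11 4a is 10 bytes > B = 6, so hash it first: H(key) = 04 33, then zero-pad to 6 bytes: K' = 04 33 00 00 00 00.
K' ⊕ ipad = 32 05 36 36 36 36; K' ⊕ opad = 58 6f 5c 5c 5c 5c.
m1: inner = H(32 05 36 36 36 36 8a a0 b3 28) = 03 14; tag = H(58 6f 5c 5c 5c 5c 03 14) = 024e
m2: inner = H(32 05 36 36 36 36 70 33 39 35) = 02 20; tag = H(58 6f 5c 5c 5c 5c 02 20) = 0259 ← matches
m3: inner = H(32 05 36 36 36 36 44 22 d5 66) = 02 b0; tag = H(58 6f 5c 5c 5c 5c 02 b0) = 02e9

2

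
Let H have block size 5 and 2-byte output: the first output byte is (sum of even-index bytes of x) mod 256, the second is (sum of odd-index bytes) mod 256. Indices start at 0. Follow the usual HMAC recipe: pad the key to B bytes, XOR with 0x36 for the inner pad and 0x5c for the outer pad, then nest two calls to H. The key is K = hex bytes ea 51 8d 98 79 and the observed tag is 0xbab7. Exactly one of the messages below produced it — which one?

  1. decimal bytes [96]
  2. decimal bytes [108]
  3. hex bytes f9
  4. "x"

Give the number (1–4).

3

Key hex bytes ea 51 8d 98 79 is exactly B = 5 bytes: K' = ea 51 8d 98 79.
K' ⊕ ipad = dc 67 bb ae 4f; K' ⊕ opad = b6 0d d1 c4 25.
m1: inner = H(dc 67 bb ae 4f 60) = e6 75; tag = H(b6 0d d1 c4 25 e6 75) = 21b7
m2: inner = H(dc 67 bb ae 4f 6c) = e6 81; tag = H(b6 0d d1 c4 25 e6 81) = 2db7
m3: inner = H(dc 67 bb ae 4f f9) = e6 0e; tag = H(b6 0d d1 c4 25 e6 0e) = bab7 ← matches
m4: inner = H(dc 67 bb ae 4f 78) = e6 8d; tag = H(b6 0d d1 c4 25 e6 8d) = 39b7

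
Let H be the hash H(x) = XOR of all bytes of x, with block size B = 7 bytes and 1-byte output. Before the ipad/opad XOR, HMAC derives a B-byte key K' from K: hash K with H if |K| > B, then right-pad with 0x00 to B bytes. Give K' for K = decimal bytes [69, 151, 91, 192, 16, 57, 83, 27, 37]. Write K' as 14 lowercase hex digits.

|K| = 9 > B = 7, so first hash the key.
H(K): XOR 45⊕97⊕5b⊕c0⊕10⊕39⊕53⊕1b⊕25 = 0d.
Zero-pad H(K) = 0d to 7 bytes: K' = 0d 00 00 00 00 00 00.

0d000000000000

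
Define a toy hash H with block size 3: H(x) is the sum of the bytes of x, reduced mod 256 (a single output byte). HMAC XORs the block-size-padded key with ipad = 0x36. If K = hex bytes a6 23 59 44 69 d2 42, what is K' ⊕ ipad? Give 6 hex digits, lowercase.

Key hex bytes a6 23 59 44 69 d2 42 is 7 bytes > B = 3, so hash it first: H(key) = e3, then zero-pad to 3 bytes: K' = e3 00 00.
XOR each byte with 0x36: e3⊕36=d5, 00⊕36=36, 00⊕36=36.

d53636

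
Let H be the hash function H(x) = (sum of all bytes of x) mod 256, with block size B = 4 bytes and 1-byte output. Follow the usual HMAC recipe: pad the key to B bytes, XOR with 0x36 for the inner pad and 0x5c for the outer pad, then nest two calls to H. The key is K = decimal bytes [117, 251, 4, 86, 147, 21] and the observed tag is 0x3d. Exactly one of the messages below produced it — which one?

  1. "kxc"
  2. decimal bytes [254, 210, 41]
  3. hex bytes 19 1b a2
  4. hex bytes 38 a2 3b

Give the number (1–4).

4

Key decimal bytes [117, 251, 4, 86, 147, 21] = 75 fb 04 56 93 15 is 6 bytes > B = 4, so hash it first: H(key) = 72, then zero-pad to 4 bytes: K' = 72 00 00 00.
K' ⊕ ipad = 44 36 36 36; K' ⊕ opad = 2e 5c 5c 5c.
m1: inner = H(44 36 36 36 6b 78 63) = 2c; tag = H(2e 5c 5c 5c 2c) = 6e
m2: inner = H(44 36 36 36 fe d2 29) = df; tag = H(2e 5c 5c 5c df) = 21
m3: inner = H(44 36 36 36 19 1b a2) = bc; tag = H(2e 5c 5c 5c bc) = fe
m4: inner = H(44 36 36 36 38 a2 3b) = fb; tag = H(2e 5c 5c 5c fb) = 3d ← matches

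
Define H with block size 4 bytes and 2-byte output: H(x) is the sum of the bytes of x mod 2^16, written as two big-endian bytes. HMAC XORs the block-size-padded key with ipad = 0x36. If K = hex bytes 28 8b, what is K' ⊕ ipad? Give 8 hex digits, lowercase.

1ebd3636

Key hex bytes 28 8b is 2 bytes ≤ B = 4; zero-pad to 4 bytes: K' = 28 8b 00 00.
XOR each byte with 0x36: 28⊕36=1e, 8b⊕36=bd, 00⊕36=36, 00⊕36=36.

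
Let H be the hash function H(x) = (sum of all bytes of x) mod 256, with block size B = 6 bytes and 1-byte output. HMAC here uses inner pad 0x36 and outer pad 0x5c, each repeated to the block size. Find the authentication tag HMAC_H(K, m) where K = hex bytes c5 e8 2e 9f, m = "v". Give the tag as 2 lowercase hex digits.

Key hex bytes c5 e8 2e 9f is 4 bytes ≤ B = 6; zero-pad to 6 bytes: K' = c5 e8 2e 9f 00 00.
K' ⊕ ipad = f3 de 18 a9 36 36.  K' ⊕ opad = 99 b4 72 c3 5c 5c.
Inner input = (K'⊕ipad) ∥ m = f3 de 18 a9 36 36 ∥ 76.
Inner hash: sum = 243+222+24+169+54+54+118 = 884; mod 256 = 116 → 74.
Outer input = (K'⊕opad) ∥ inner = 99 b4 72 c3 5c 5c ∥ 74.
Outer hash (tag): sum = 153+180+114+195+92+92+116 = 942; mod 256 = 174 → ae.

ae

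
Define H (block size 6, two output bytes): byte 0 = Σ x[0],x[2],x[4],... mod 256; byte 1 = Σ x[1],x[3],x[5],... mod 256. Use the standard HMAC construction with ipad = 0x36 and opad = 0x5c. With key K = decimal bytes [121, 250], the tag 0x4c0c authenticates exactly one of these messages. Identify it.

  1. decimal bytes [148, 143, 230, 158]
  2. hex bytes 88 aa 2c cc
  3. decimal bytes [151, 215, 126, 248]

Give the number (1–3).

2

Key decimal bytes [121, 250] = 79 fa is 2 bytes ≤ B = 6; zero-pad to 6 bytes: K' = 79 fa 00 00 00 00.
K' ⊕ ipad = 4f cc 36 36 36 36; K' ⊕ opad = 25 a6 5c 5c 5c 5c.
m1: inner = H(4f cc 36 36 36 36 94 8f e6 9e) = 35 65; tag = H(25 a6 5c 5c 5c 5c 35 65) = 12c3
m2: inner = H(4f cc 36 36 36 36 88 aa 2c cc) = 6f ae; tag = H(25 a6 5c 5c 5c 5c 6f ae) = 4c0c ← matches
m3: inner = H(4f cc 36 36 36 36 97 d7 7e f8) = d0 07; tag = H(25 a6 5c 5c 5c 5c d0 07) = ad65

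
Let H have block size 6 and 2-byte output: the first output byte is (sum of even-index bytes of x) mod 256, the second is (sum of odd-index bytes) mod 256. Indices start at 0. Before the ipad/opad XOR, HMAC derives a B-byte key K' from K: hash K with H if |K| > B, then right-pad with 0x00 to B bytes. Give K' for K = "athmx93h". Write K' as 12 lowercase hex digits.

|K| = 8 > B = 6, so first hash the key.
H(K): even-index sum = 372 mod 256 = 116; odd-index sum = 386 mod 256 = 130 → 74 82.
Zero-pad H(K) = 74 82 to 6 bytes: K' = 74 82 00 00 00 00.

748200000000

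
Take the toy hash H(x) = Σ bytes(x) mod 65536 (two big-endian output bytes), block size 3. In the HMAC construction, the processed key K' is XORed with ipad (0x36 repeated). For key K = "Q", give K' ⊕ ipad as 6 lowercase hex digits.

673636

Key "Q" = 51 is 1 byte ≤ B = 3; zero-pad to 3 bytes: K' = 51 00 00.
XOR each byte with 0x36: 51⊕36=67, 00⊕36=36, 00⊕36=36.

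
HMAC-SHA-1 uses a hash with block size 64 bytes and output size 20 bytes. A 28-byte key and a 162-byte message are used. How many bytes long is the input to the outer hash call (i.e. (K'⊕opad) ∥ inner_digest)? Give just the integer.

Key is 28 ≤ 64 bytes, zero-padded: |K'| = 64.
Outer input = (K'⊕opad) ∥ H(inner) → 64 + 20 = 84 bytes.

84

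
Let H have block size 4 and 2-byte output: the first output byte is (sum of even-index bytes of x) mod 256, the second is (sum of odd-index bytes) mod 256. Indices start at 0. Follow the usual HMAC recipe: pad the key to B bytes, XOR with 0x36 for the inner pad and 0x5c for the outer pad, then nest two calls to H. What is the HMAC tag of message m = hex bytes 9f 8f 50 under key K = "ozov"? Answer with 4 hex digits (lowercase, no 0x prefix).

Key "ozov" = 6f 7a 6f 76 is exactly B = 4 bytes: K' = 6f 7a 6f 76.
K' ⊕ ipad = 59 4c 59 40.  K' ⊕ opad = 33 26 33 2a.
Inner input = (K'⊕ipad) ∥ m = 59 4c 59 40 ∥ 9f 8f 50.
Inner hash: even-index sum = 417 mod 256 = 161; odd-index sum = 283 mod 256 = 27 → a1 1b.
Outer input = (K'⊕opad) ∥ inner = 33 26 33 2a ∥ a1 1b.
Outer hash (tag): even-index sum = 263 mod 256 = 7; odd-index sum = 107 mod 256 = 107 → 07 6b.

076b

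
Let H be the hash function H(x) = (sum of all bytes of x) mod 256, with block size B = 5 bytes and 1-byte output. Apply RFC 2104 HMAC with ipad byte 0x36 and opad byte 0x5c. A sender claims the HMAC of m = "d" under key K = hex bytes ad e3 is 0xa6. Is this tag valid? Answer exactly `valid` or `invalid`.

invalid

Key hex bytes ad e3 is 2 bytes ≤ B = 5; zero-pad to 5 bytes: K' = ad e3 00 00 00.
K' ⊕ ipad = 9b d5 36 36 36; K' ⊕ opad = f1 bf 5c 5c 5c.
Inner hash: sum = 155+213+54+54+54+100 = 630; mod 256 = 118 → 76.
Outer hash (recomputed tag): sum = 241+191+92+92+92+118 = 826; mod 256 = 58 → 3a.
Recomputed tag = 3a; claimed = a6 → mismatch.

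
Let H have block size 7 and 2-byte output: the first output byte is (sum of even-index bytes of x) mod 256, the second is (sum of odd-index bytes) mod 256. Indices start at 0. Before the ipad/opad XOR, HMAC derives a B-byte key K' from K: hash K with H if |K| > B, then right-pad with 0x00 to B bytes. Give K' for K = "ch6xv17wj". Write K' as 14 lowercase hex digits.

b0880000000000

|K| = 9 > B = 7, so first hash the key.
H(K): even-index sum = 432 mod 256 = 176; odd-index sum = 392 mod 256 = 136 → b0 88.
Zero-pad H(K) = b0 88 to 7 bytes: K' = b0 88 00 00 00 00 00.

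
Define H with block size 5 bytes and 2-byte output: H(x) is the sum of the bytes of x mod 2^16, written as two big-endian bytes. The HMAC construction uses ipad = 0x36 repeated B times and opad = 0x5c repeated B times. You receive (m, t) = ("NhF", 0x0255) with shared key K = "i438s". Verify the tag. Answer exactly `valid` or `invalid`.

valid

Key "i438s" = 69 34 33 38 73 is exactly B = 5 bytes: K' = 69 34 33 38 73.
K' ⊕ ipad = 5f 02 05 0e 45; K' ⊕ opad = 35 68 6f 64 2f.
Inner hash: sum = 95+2+5+14+69+78+104+70 = 437 → 01 b5.
Outer hash (recomputed tag): sum = 53+104+111+100+47+1+181 = 597 → 02 55.
Recomputed tag = 0255; claimed = 0255 → match.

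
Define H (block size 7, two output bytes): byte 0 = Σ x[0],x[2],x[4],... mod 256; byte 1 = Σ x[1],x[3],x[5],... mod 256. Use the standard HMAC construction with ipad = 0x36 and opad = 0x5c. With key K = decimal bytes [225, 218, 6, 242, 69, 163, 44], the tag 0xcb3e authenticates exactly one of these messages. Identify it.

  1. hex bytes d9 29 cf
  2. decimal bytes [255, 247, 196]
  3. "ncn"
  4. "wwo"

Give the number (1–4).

4

Key decimal bytes [225, 218, 6, 242, 69, 163, 44] = e1 da 06 f2 45 a3 2c is exactly B = 7 bytes: K' = e1 da 06 f2 45 a3 2c.
K' ⊕ ipad = d7 ec 30 c4 73 95 1a; K' ⊕ opad = bd 86 5a ae 19 ff 70.
m1: inner = H(d7 ec 30 c4 73 95 1a d9 29 cf) = bd ed; tag = H(bd 86 5a ae 19 ff 70 bd ed) = 8df0
m2: inner = H(d7 ec 30 c4 73 95 1a ff f7 c4) = 8b 08; tag = H(bd 86 5a ae 19 ff 70 8b 08) = a8be
m3: inner = H(d7 ec 30 c4 73 95 1a 6e 63 6e) = f7 21; tag = H(bd 86 5a ae 19 ff 70 f7 21) = c12a
m4: inner = H(d7 ec 30 c4 73 95 1a 77 77 6f) = 0b 2b; tag = H(bd 86 5a ae 19 ff 70 0b 2b) = cb3e ← matches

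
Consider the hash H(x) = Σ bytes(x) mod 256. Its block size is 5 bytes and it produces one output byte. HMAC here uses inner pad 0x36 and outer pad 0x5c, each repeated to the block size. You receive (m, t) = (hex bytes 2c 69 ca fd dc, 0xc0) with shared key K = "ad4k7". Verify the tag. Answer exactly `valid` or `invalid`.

valid

Key "ad4k7" = 61 64 34 6b 37 is exactly B = 5 bytes: K' = 61 64 34 6b 37.
K' ⊕ ipad = 57 52 02 5d 01; K' ⊕ opad = 3d 38 68 37 6b.
Inner hash: sum = 87+82+2+93+1+44+105+202+253+220 = 1089; mod 256 = 65 → 41.
Outer hash (recomputed tag): sum = 61+56+104+55+107+65 = 448; mod 256 = 192 → c0.
Recomputed tag = c0; claimed = c0 → match.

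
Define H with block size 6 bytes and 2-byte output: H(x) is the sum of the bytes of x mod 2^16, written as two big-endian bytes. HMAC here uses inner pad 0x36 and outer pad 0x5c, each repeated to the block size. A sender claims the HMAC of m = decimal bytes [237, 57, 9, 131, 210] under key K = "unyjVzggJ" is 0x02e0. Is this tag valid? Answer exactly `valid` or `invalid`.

invalid

Key "unyjVzggJ" = 75 6e 79 6a 56 7a 67 67 4a is 9 bytes > B = 6, so hash it first: H(key) = 03 ae, then zero-pad to 6 bytes: K' = 03 ae 00 00 00 00.
K' ⊕ ipad = 35 98 36 36 36 36; K' ⊕ opad = 5f f2 5c 5c 5c 5c.
Inner hash: sum = 53+152+54+54+54+54+237+57+9+131+210 = 1065 → 04 29.
Outer hash (recomputed tag): sum = 95+242+92+92+92+92+4+41 = 750 → 02 ee.
Recomputed tag = 02ee; claimed = 02e0 → mismatch.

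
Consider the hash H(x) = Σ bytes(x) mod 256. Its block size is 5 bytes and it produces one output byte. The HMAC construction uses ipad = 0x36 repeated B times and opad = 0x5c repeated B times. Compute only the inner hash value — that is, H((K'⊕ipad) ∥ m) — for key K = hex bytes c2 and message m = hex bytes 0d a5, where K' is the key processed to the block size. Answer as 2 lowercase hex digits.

Key hex bytes c2 is 1 byte ≤ B = 5; zero-pad to 5 bytes: K' = c2 00 00 00 00.
K' ⊕ ipad = f4 36 36 36 36.
Inner input = f4 36 36 36 36 ∥ 0d a5.
Inner hash: sum = 244+54+54+54+54+13+165 = 638; mod 256 = 126 → 7e.

7e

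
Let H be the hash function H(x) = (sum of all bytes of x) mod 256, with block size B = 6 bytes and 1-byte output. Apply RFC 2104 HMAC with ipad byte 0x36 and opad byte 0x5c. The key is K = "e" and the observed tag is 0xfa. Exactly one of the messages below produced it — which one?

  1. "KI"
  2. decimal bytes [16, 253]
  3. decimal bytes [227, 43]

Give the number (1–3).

1

Key "e" = 65 is 1 byte ≤ B = 6; zero-pad to 6 bytes: K' = 65 00 00 00 00 00.
K' ⊕ ipad = 53 36 36 36 36 36; K' ⊕ opad = 39 5c 5c 5c 5c 5c.
m1: inner = H(53 36 36 36 36 36 4b 49) = f5; tag = H(39 5c 5c 5c 5c 5c f5) = fa ← matches
m2: inner = H(53 36 36 36 36 36 10 fd) = 6e; tag = H(39 5c 5c 5c 5c 5c 6e) = 73
m3: inner = H(53 36 36 36 36 36 e3 2b) = 6f; tag = H(39 5c 5c 5c 5c 5c 6f) = 74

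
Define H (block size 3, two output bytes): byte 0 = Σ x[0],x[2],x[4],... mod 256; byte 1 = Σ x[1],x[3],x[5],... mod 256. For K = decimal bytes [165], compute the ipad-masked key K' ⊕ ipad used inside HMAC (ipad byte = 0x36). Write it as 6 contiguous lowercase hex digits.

933636

Key decimal bytes [165] = a5 is 1 byte ≤ B = 3; zero-pad to 3 bytes: K' = a5 00 00.
XOR each byte with 0x36: a5⊕36=93, 00⊕36=36, 00⊕36=36.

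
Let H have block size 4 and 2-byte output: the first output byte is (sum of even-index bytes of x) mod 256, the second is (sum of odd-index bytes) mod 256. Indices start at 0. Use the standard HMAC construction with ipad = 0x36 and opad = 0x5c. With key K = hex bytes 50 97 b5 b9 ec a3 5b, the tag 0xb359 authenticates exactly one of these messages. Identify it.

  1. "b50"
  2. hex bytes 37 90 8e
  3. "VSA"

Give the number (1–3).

3

Key hex bytes 50 97 b5 b9 ec a3 5b is 7 bytes > B = 4, so hash it first: H(key) = 4c f3, then zero-pad to 4 bytes: K' = 4c f3 00 00.
K' ⊕ ipad = 7a c5 36 36; K' ⊕ opad = 10 af 5c 5c.
m1: inner = H(7a c5 36 36 62 35 30) = 42 30; tag = H(10 af 5c 5c 42 30) = ae3b
m2: inner = H(7a c5 36 36 37 90 8e) = 75 8b; tag = H(10 af 5c 5c 75 8b) = e196
m3: inner = H(7a c5 36 36 56 53 41) = 47 4e; tag = H(10 af 5c 5c 47 4e) = b359 ← matches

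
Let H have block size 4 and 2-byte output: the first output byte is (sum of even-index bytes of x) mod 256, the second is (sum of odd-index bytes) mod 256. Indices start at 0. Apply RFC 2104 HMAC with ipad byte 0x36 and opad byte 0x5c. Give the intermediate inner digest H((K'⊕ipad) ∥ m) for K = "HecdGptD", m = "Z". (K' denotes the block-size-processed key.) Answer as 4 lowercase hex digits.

Key "HecdGptD" = 48 65 63 64 47 70 74 44 is 8 bytes > B = 4, so hash it first: H(key) = 66 7d, then zero-pad to 4 bytes: K' = 66 7d 00 00.
K' ⊕ ipad = 50 4b 36 36.
Inner input = 50 4b 36 36 ∥ 5a.
Inner hash: even-index sum = 224 mod 256 = 224; odd-index sum = 129 mod 256 = 129 → e0 81.

e081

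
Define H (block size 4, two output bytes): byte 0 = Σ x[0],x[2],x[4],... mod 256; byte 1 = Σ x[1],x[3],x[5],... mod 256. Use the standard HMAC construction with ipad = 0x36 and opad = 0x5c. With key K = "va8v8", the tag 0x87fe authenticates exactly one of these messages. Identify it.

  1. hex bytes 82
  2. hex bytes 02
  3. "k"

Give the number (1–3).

3

Key "va8v8" = 76 61 38 76 38 is 5 bytes > B = 4, so hash it first: H(key) = e6 d7, then zero-pad to 4 bytes: K' = e6 d7 00 00.
K' ⊕ ipad = d0 e1 36 36; K' ⊕ opad = ba 8b 5c 5c.
m1: inner = H(d0 e1 36 36 82) = 88 17; tag = H(ba 8b 5c 5c 88 17) = 9efe
m2: inner = H(d0 e1 36 36 02) = 08 17; tag = H(ba 8b 5c 5c 08 17) = 1efe
m3: inner = H(d0 e1 36 36 6b) = 71 17; tag = H(ba 8b 5c 5c 71 17) = 87fe ← matches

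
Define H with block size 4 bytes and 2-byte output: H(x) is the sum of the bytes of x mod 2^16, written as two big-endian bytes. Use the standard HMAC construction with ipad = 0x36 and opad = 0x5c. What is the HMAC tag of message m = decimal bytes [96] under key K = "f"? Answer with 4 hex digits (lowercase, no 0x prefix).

01a1

Key "f" = 66 is 1 byte ≤ B = 4; zero-pad to 4 bytes: K' = 66 00 00 00.
K' ⊕ ipad = 50 36 36 36.  K' ⊕ opad = 3a 5c 5c 5c.
Inner input = (K'⊕ipad) ∥ m = 50 36 36 36 ∥ 60.
Inner hash: sum = 80+54+54+54+96 = 338 → 01 52.
Outer input = (K'⊕opad) ∥ inner = 3a 5c 5c 5c ∥ 01 52.
Outer hash (tag): sum = 58+92+92+92+1+82 = 417 → 01 a1.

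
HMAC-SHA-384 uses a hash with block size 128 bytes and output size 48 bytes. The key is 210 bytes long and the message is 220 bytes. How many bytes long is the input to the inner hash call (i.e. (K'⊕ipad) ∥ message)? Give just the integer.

Key is 210 > 128 bytes, so it is hashed to 48 bytes then zero-padded to 128: |K'| = 128.
Inner input = (K'⊕ipad) ∥ m → 128 + 220 = 348 bytes.

348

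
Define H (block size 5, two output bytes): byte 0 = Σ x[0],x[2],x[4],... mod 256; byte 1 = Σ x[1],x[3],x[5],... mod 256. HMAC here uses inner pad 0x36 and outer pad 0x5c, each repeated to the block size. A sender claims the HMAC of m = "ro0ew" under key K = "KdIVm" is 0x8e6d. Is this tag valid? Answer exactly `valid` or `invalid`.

invalid

Key "KdIVm" = 4b 64 49 56 6d is exactly B = 5 bytes: K' = 4b 64 49 56 6d.
K' ⊕ ipad = 7d 52 7f 60 5b; K' ⊕ opad = 17 38 15 0a 31.
Inner hash: even-index sum = 555 mod 256 = 43; odd-index sum = 459 mod 256 = 203 → 2b cb.
Outer hash (recomputed tag): even-index sum = 296 mod 256 = 40; odd-index sum = 109 mod 256 = 109 → 28 6d.
Recomputed tag = 286d; claimed = 8e6d → mismatch.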